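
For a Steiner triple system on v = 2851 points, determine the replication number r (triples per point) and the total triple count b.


An STS(v) is a 2-(v, 3, 1) BIBD: block size k = 3, λ = 1.
Replication: r(k − 1) = λ(v − 1) ⇒ r·2 = 2851 − 1 = 2850 ⇒ r = 1425.
Block count: b = v(v − 1)/6 = 2851·2850/6 = 8125350/6 = 1354225.
(Check via bk = vr: 1354225·3 = 4062675 = 2851·1425 = 4062675 ✓.)

r = 1425, b = 1354225.


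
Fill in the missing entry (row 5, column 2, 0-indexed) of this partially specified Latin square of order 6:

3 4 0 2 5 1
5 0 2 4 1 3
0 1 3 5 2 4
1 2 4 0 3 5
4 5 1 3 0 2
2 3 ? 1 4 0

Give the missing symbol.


Row 5 contains symbols [0, 1, 2, 3, 4] — missing [5].
Column 2 contains symbols [0, 1, 2, 3, 4] — missing [5].
The missing symbol must appear in both missing sets; intersection = [5].
Therefore the hidden value is 5.

Missing value = 5.


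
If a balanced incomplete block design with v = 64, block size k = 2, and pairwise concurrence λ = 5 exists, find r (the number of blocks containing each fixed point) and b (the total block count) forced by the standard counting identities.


Any 2-(v, k, λ) BIBD satisfies two necessary conditions:
  (i)  Each point sits in r blocks, and counting incidences through any fixed point gives r(k − 1) = λ(v − 1), so r = λ(v − 1)/(k − 1).
  (ii) Total incidences bk = vr, so b = vr/k.
Step 1: r = λ(v − 1)/(k − 1) = 5·(64 − 1)/(2 − 1) = 5·63/1 = 315/1 = 315.
Step 2: b = vr/k = 64·315/2 = 20160/2 = 10080.
Check integrality: r = 315 ∈ Z ✓, b = 10080 ∈ Z ✓.
(These identities are necessary conditions: they determine r and b for any design with these parameters, but do not by themselves prove that one exists.)

r = 315, b = 10080.


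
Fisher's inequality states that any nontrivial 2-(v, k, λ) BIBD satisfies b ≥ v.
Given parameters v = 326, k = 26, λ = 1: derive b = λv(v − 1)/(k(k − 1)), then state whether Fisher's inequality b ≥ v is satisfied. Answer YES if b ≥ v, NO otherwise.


b = λv(v − 1)/(k(k − 1)) = 1·326·325/(26·25) = 105950/650 = 163.
Compare with v = 326: b < v, so Fisher's inequality fails.

NO


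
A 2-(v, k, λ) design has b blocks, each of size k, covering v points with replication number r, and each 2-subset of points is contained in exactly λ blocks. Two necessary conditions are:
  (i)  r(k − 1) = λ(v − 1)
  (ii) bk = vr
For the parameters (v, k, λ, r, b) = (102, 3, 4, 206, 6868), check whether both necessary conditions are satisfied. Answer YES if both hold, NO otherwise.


Condition (i): r(k − 1) = 206·2 = 412; λ(v − 1) = 4·101 = 404. Match? NO.
Condition (ii): bk = 6868·3 = 20604; vr = 102·206 = 21012. Match? NO.
Both conditions hold? NO.

NO


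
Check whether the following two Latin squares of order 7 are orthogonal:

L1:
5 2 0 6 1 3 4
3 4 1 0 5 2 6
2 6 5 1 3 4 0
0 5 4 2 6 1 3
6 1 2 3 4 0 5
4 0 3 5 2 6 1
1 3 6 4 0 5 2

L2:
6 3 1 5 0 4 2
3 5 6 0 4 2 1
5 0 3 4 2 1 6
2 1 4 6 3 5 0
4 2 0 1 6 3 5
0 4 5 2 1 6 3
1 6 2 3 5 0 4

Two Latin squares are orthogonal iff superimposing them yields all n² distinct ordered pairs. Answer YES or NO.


Form the n² = 49 superimposed pairs (L1[i][j], L2[i][j]), row by row (rows and columns indexed from 0):
row 0: (5,6) (2,3) (0,1) (6,5) (1,0) (3,4) (4,2)
row 1: (3,3) (4,5) (1,6) (0,0) (5,4) (2,2) (6,1)
row 2: (2,5) (6,0) (5,3) (1,4) (3,2) (4,1) (0,6)
row 3: (0,2) (5,1) (4,4) (2,6) (6,3) (1,5) (3,0)
row 4: (6,4) (1,2) (2,0) (3,1) (4,6) (0,3) (5,5)
row 5: (4,0) (0,4) (3,5) (5,2) (2,1) (6,6) (1,3)
row 6: (1,1) (3,6) (6,2) (4,3) (0,5) (5,0) (2,4)
Orthogonality requires all 49 pairs distinct.
Check by first coordinate: for each symbol s of L1, list the L2 entries in the n cells where L1 = s; they must all differ.
  L1 = 0: L2 entries (in reading order) 1, 0, 6, 2, 3, 4, 5 — all 7 distinct ✓
  L1 = 1: L2 entries (in reading order) 0, 6, 4, 5, 2, 3, 1 — all 7 distinct ✓
  L1 = 2: L2 entries (in reading order) 3, 2, 5, 6, 0, 1, 4 — all 7 distinct ✓
  L1 = 3: L2 entries (in reading order) 4, 3, 2, 0, 1, 5, 6 — all 7 distinct ✓
  L1 = 4: L2 entries (in reading order) 2, 5, 1, 4, 6, 0, 3 — all 7 distinct ✓
  L1 = 5: L2 entries (in reading order) 6, 4, 3, 1, 5, 2, 0 — all 7 distinct ✓
  L1 = 6: L2 entries (in reading order) 5, 1, 0, 3, 4, 6, 2 — all 7 distinct ✓
Every symbol of L1 meets every symbol of L2 exactly once, so all 49 pairs are distinct (49 of 49).
Conclusion: YES.

YES


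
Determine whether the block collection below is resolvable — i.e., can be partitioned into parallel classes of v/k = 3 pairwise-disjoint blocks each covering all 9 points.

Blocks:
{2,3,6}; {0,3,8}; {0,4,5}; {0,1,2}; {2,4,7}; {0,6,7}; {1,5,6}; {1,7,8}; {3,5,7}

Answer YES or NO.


v = 9, block size k = 3, number of blocks = 9.
For resolvability, blocks must partition into parallel classes of size v/k = 3.
Total blocks must therefore be a multiple of 3: 9 = 3·3 + 0 ⇒ divisible ✓.
Consider block {0,1,2}. The only other block(s) in the collection disjoint from it are {3,5,7} — just 1 block(s). Any parallel class containing {0,1,2} would need 2 other blocks each disjoint from it, so no parallel class of size 3 can contain {0,1,2}.
Since every block must belong to some parallel class in a resolution, the collection cannot be partitioned into parallel classes.
Resolvable? NO.

NO


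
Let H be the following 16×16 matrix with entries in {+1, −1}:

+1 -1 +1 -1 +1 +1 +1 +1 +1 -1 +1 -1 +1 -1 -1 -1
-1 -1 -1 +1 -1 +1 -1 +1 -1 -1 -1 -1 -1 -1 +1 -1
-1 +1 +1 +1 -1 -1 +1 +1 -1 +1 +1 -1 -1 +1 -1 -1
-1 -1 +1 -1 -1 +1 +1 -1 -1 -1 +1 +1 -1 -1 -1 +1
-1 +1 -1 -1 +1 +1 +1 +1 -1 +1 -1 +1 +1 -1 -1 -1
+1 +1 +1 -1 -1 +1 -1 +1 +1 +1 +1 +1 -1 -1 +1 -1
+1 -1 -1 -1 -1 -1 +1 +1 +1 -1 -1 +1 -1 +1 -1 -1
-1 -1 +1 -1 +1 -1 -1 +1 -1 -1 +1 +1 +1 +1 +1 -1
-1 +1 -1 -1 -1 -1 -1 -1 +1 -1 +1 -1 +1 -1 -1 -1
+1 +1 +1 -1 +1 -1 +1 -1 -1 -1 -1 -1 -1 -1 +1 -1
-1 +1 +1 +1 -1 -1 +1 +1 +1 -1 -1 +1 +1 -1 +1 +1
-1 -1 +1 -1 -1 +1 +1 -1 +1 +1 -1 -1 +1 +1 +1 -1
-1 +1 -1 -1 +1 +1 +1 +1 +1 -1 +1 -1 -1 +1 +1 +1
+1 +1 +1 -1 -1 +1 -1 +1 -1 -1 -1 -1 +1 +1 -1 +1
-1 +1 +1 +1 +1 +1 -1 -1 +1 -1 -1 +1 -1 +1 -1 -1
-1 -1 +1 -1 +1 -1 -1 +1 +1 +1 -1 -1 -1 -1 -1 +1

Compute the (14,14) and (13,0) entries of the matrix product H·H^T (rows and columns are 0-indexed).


Row 0 of H: [1, -1, 1, -1, 1, 1, 1, 1, 1, -1, 1, -1, 1, -1, -1, -1].
Row 13 of H: [1, 1, 1, -1, -1, 1, -1, 1, -1, -1, -1, -1, 1, 1, -1, 1].
Row 14 of H: [-1, 1, 1, 1, 1, 1, -1, -1, 1, -1, -1, 1, -1, 1, -1, -1].
(H·H^T)[14][14] = Σ_j H[14][j]·H[14][j] = (-1)² + (1)² + (1)² + (1)² + (1)² + (1)² + (-1)² + (-1)² + (1)² + (-1)² + (-1)² + (1)² + (-1)² + (1)² + (-1)² + (-1)² = 1 + 1 + 1 + 1 + 1 + 1 + 1 + 1 + 1 + 1 + 1 + 1 + 1 + 1 + 1 + 1 = 16.
(H·H^T)[13][0] = Σ_j H[13][j]·H[0][j] = (1)·(1) + (1)·(-1) + (1)·(1) + (-1)·(-1) + (-1)·(1) + (1)·(1) + (-1)·(1) + (1)·(1) + (-1)·(1) + (-1)·(-1) + (-1)·(1) + (-1)·(-1) + (1)·(1) + (1)·(-1) + (-1)·(-1) + (1)·(-1) = 1 + -1 + 1 + 1 + -1 + 1 + -1 + 1 + -1 + 1 + -1 + 1 + 1 + -1 + 1 + -1 = 2.
Rows 13 and 0 are not orthogonal (dot product = 2 ≠ 0), so H is not a Hadamard matrix.

(14,14) entry = 16; (13,0) entry = 2.


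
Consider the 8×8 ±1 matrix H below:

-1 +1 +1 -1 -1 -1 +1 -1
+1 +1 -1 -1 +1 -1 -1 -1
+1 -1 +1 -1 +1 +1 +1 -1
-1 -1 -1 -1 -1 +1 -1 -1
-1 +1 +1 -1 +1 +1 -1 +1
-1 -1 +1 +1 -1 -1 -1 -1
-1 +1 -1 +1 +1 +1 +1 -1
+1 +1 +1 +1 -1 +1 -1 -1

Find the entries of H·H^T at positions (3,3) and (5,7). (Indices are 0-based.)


Row 3 of H: [-1, -1, -1, -1, -1, 1, -1, -1].
Row 5 of H: [-1, -1, 1, 1, -1, -1, -1, -1].
Row 7 of H: [1, 1, 1, 1, -1, 1, -1, -1].
(H·H^T)[3][3] = Σ_j H[3][j]·H[3][j] = (-1)² + (-1)² + (-1)² + (-1)² + (-1)² + (1)² + (-1)² + (-1)² = 1 + 1 + 1 + 1 + 1 + 1 + 1 + 1 = 8.
(H·H^T)[5][7] = Σ_j H[5][j]·H[7][j] = (-1)·(1) + (-1)·(1) + (1)·(1) + (1)·(1) + (-1)·(-1) + (-1)·(1) + (-1)·(-1) + (-1)·(-1) = -1 + -1 + 1 + 1 + 1 + -1 + 1 + 1 = 2.
Rows 5 and 7 are not orthogonal (dot product = 2 ≠ 0), so H is not a Hadamard matrix.

(3,3) entry = 8; (5,7) entry = 2.


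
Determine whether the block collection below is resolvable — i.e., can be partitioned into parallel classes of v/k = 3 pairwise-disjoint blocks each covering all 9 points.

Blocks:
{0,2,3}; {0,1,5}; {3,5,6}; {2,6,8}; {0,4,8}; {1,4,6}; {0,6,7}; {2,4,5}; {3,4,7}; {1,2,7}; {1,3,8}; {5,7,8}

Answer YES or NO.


v = 9, block size k = 3, number of blocks = 12.
For resolvability, blocks must partition into parallel classes of size v/k = 3.
Total blocks must therefore be a multiple of 3: 12 = 3·4 + 0 ⇒ divisible ✓.
Greedy packing gives 4 candidate class(es). Each should be a full parallel class (size 3, covers all 9 points).
  Class 1 (3 blocks): {0,2,3}; {1,4,6}; {5,7,8}. Points covered: [0, 1, 2, 3, 4, 5, 6, 7, 8].
  Class 2 (3 blocks): {0,1,5}; {2,6,8}; {3,4,7}. Points covered: [0, 1, 2, 3, 4, 5, 6, 7, 8].
  Class 3 (3 blocks): {3,5,6}; {0,4,8}; {1,2,7}. Points covered: [0, 1, 2, 3, 4, 5, 6, 7, 8].
  Class 4 (3 blocks): {0,6,7}; {2,4,5}; {1,3,8}. Points covered: [0, 1, 2, 3, 4, 5, 6, 7, 8].
All classes full (size 3)? YES. All classes cover every point? YES.
Resolvable? YES.

YES


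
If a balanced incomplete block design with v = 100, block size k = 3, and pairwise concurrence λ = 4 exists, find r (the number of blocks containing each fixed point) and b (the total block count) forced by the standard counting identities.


Any 2-(v, k, λ) BIBD satisfies two necessary conditions:
  (i)  Each point sits in r blocks, and counting incidences through any fixed point gives r(k − 1) = λ(v − 1), so r = λ(v − 1)/(k − 1).
  (ii) Total incidences bk = vr, so b = vr/k.
Step 1: r = λ(v − 1)/(k − 1) = 4·(100 − 1)/(3 − 1) = 4·99/2 = 396/2 = 198.
Step 2: b = vr/k = 100·198/3 = 19800/3 = 6600.
Check integrality: r = 198 ∈ Z ✓, b = 6600 ∈ Z ✓.
(These identities are necessary conditions: they determine r and b for any design with these parameters, but do not by themselves prove that one exists.)

r = 198, b = 6600.


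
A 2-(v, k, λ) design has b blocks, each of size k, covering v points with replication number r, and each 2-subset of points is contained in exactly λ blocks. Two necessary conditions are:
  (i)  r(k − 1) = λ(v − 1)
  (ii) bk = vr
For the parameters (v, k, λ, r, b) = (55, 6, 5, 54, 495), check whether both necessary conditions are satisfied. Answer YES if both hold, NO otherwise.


Condition (i): r(k − 1) = 54·5 = 270; λ(v − 1) = 5·54 = 270. Match? YES.
Condition (ii): bk = 495·6 = 2970; vr = 55·54 = 2970. Match? YES.
Both conditions hold? YES.

YES


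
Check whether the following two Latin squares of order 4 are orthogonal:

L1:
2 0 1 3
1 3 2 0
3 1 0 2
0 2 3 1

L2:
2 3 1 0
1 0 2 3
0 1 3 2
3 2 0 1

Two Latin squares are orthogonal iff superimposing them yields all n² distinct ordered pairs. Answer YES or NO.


Form the n² = 16 superimposed pairs (L1[i][j], L2[i][j]), row by row (rows and columns indexed from 0):
row 0: (2,2) (0,3) (1,1) (3,0)
row 1: (1,1) (3,0) (2,2) (0,3)
row 2: (3,0) (1,1) (0,3) (2,2)
row 3: (0,3) (2,2) (3,0) (1,1)
Orthogonality requires all 16 pairs distinct.
But the pair (1,1) repeats: cell (0,2) has L1 = 1, L2 = 1, and cell (1,0) has L1 = 1, L2 = 1.
A repeated pair means some other pair never occurs (only 4 distinct pairs out of 16), so the squares are not orthogonal.
Conclusion: NO.

NO


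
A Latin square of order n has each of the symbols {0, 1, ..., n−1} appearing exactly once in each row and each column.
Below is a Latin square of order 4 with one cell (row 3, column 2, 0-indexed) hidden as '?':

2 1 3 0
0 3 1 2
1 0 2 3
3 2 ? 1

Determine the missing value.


Row 3 contains symbols [1, 2, 3] — missing [0].
Column 2 contains symbols [1, 2, 3] — missing [0].
The missing symbol must appear in both missing sets; intersection = [0].
Therefore the hidden value is 0.

Missing value = 0.


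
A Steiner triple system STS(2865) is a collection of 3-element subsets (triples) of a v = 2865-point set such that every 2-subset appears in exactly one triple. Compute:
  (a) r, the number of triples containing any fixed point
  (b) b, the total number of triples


An STS(v) is a 2-(v, 3, 1) BIBD: block size k = 3, λ = 1.
Replication: r(k − 1) = λ(v − 1) ⇒ r·2 = 2865 − 1 = 2864 ⇒ r = 1432.
Block count: bk = vr ⇒ b·3 = 2865·1432 = 4102680 ⇒ b = 1367560.

r = 1432, b = 1367560.


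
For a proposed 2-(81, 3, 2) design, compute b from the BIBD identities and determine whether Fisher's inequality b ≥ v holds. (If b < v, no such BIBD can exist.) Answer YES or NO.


r = λ(v − 1)/(k − 1) = 2·80/2 = 80.
b = vr/k = 81·80/3 = 2160.
Fisher's inequality: b ≥ v ⇔ 2160 ≥ 81? YES.

YES


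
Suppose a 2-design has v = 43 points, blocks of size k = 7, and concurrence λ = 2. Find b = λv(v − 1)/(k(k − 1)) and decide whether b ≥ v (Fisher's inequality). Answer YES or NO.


r = λ(v − 1)/(k − 1) = 2·42/6 = 14.
b = vr/k = 43·14/7 = 86.
Fisher's inequality: b ≥ v ⇔ 86 ≥ 43? YES.

YES


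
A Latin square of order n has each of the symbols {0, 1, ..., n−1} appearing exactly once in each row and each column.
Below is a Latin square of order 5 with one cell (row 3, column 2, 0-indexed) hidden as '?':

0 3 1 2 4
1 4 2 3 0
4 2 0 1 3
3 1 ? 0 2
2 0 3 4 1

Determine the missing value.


Row 3 contains symbols [0, 1, 2, 3] — missing [4].
Column 2 contains symbols [0, 1, 2, 3] — missing [4].
The missing symbol must appear in both missing sets; intersection = [4].
Therefore the hidden value is 4.

Missing value = 4.


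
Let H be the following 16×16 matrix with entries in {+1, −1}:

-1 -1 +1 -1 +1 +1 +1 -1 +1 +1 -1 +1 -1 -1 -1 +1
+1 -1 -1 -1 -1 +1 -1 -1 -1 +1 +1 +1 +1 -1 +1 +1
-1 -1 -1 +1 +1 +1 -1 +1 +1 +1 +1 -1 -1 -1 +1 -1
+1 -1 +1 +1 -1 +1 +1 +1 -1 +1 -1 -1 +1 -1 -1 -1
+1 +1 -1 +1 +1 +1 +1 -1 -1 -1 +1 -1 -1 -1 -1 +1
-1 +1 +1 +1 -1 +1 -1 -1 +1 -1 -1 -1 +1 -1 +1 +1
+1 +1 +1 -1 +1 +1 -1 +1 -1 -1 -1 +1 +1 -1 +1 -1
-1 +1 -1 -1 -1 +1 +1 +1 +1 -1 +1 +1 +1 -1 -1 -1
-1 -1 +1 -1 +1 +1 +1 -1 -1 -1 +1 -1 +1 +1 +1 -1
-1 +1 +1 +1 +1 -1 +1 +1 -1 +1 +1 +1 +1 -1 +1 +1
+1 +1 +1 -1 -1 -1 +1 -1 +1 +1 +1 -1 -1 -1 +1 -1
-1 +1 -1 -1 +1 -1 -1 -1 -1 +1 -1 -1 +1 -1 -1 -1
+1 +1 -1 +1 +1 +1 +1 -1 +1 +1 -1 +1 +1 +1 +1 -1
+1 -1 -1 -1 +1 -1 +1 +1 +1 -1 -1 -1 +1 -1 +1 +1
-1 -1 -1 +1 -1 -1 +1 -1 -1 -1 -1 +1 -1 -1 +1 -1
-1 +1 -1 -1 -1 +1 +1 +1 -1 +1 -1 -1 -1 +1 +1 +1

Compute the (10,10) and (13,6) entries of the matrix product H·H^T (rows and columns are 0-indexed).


Row 6 of H: [1, 1, 1, -1, 1, 1, -1, 1, -1, -1, -1, 1, 1, -1, 1, -1].
Row 10 of H: [1, 1, 1, -1, -1, -1, 1, -1, 1, 1, 1, -1, -1, -1, 1, -1].
Row 13 of H: [1, -1, -1, -1, 1, -1, 1, 1, 1, -1, -1, -1, 1, -1, 1, 1].
(H·H^T)[10][10] = Σ_j H[10][j]·H[10][j] = (1)² + (1)² + (1)² + (-1)² + (-1)² + (-1)² + (1)² + (-1)² + (1)² + (1)² + (1)² + (-1)² + (-1)² + (-1)² + (1)² + (-1)² = 1 + 1 + 1 + 1 + 1 + 1 + 1 + 1 + 1 + 1 + 1 + 1 + 1 + 1 + 1 + 1 = 16.
(H·H^T)[13][6] = Σ_j H[13][j]·H[6][j] = (1)·(1) + (-1)·(1) + (-1)·(1) + (-1)·(-1) + (1)·(1) + (-1)·(1) + (1)·(-1) + (1)·(1) + (1)·(-1) + (-1)·(-1) + (-1)·(-1) + (-1)·(1) + (1)·(1) + (-1)·(-1) + (1)·(1) + (1)·(-1) = 1 + -1 + -1 + 1 + 1 + -1 + -1 + 1 + -1 + 1 + 1 + -1 + 1 + 1 + 1 + -1 = 2.
Rows 13 and 6 are not orthogonal (dot product = 2 ≠ 0), so H is not a Hadamard matrix.

(10,10) entry = 16; (13,6) entry = 2.


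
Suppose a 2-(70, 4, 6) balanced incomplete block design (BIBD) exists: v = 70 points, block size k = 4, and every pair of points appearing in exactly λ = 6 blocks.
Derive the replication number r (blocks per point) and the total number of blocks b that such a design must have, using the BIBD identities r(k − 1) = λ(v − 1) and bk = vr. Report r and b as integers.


Any 2-(v, k, λ) BIBD satisfies two necessary conditions:
  (i)  Each point sits in r blocks, and counting incidences through any fixed point gives r(k − 1) = λ(v − 1), so r = λ(v − 1)/(k − 1).
  (ii) Total incidences bk = vr, so b = vr/k.
Step 1: r = λ(v − 1)/(k − 1) = 6·(70 − 1)/(4 − 1) = 6·69/3 = 414/3 = 138.
Step 2: b = vr/k = 70·138/4 = 9660/4 = 2415.
Check integrality: r = 138 ∈ Z ✓, b = 2415 ∈ Z ✓.
(These identities are necessary conditions: they determine r and b for any design with these parameters, but do not by themselves prove that one exists.)

r = 138, b = 2415.


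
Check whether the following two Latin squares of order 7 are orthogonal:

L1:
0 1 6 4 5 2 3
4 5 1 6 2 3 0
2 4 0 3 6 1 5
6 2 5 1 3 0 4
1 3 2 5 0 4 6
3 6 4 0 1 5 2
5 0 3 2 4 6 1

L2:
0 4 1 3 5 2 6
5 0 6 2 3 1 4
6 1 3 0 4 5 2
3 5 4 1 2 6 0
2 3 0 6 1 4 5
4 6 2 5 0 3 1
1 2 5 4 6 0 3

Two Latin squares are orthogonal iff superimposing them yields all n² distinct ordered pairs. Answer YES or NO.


Form the n² = 49 superimposed pairs (L1[i][j], L2[i][j]), row by row (rows and columns indexed from 0):
row 0: (0,0) (1,4) (6,1) (4,3) (5,5) (2,2) (3,6)
row 1: (4,5) (5,0) (1,6) (6,2) (2,3) (3,1) (0,4)
row 2: (2,6) (4,1) (0,3) (3,0) (6,4) (1,5) (5,2)
row 3: (6,3) (2,5) (5,4) (1,1) (3,2) (0,6) (4,0)
row 4: (1,2) (3,3) (2,0) (5,6) (0,1) (4,4) (6,5)
row 5: (3,4) (6,6) (4,2) (0,5) (1,0) (5,3) (2,1)
row 6: (5,1) (0,2) (3,5) (2,4) (4,6) (6,0) (1,3)
Orthogonality requires all 49 pairs distinct.
Check by first coordinate: for each symbol s of L1, list the L2 entries in the n cells where L1 = s; they must all differ.
  L1 = 0: L2 entries (in reading order) 0, 4, 3, 6, 1, 5, 2 — all 7 distinct ✓
  L1 = 1: L2 entries (in reading order) 4, 6, 5, 1, 2, 0, 3 — all 7 distinct ✓
  L1 = 2: L2 entries (in reading order) 2, 3, 6, 5, 0, 1, 4 — all 7 distinct ✓
  L1 = 3: L2 entries (in reading order) 6, 1, 0, 2, 3, 4, 5 — all 7 distinct ✓
  L1 = 4: L2 entries (in reading order) 3, 5, 1, 0, 4, 2, 6 — all 7 distinct ✓
  L1 = 5: L2 entries (in reading order) 5, 0, 2, 4, 6, 3, 1 — all 7 distinct ✓
  L1 = 6: L2 entries (in reading order) 1, 2, 4, 3, 5, 6, 0 — all 7 distinct ✓
Every symbol of L1 meets every symbol of L2 exactly once, so all 49 pairs are distinct (49 of 49).
Conclusion: YES.

YES


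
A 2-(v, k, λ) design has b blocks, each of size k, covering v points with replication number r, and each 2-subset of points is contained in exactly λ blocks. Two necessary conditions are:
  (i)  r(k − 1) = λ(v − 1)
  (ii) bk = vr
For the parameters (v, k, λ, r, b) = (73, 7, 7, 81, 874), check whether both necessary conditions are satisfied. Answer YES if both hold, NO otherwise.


Condition (i): r(k − 1) = 81·6 = 486; λ(v − 1) = 7·72 = 504. Match? NO.
Condition (ii): bk = 874·7 = 6118; vr = 73·81 = 5913. Match? NO.
Both conditions hold? NO.

NO


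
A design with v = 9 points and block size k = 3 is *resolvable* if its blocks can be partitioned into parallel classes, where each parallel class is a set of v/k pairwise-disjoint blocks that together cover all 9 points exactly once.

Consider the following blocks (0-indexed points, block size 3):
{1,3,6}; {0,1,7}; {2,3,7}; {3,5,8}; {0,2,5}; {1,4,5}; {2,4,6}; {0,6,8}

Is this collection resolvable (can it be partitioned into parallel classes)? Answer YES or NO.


v = 9, block size k = 3, number of blocks = 8.
For resolvability, blocks must partition into parallel classes of size v/k = 3.
Total blocks must therefore be a multiple of 3: 8 = 3·2 + 2 ⇒ not divisible ✗.
Resolvable? NO.

NO


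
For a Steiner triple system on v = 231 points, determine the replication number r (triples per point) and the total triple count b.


An STS(v) is a 2-(v, 3, 1) BIBD: block size k = 3, λ = 1.
Replication: r(k − 1) = λ(v − 1) ⇒ r·2 = 231 − 1 = 230 ⇒ r = 115.
Block count: bk = vr ⇒ b·3 = 231·115 = 26565 ⇒ b = 8855.

r = 115, b = 8855.


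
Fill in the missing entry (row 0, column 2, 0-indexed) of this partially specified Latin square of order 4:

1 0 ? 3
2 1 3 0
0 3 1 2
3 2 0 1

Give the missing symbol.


Row 0 contains symbols [0, 1, 3] — missing [2].
Column 2 contains symbols [0, 1, 3] — missing [2].
The missing symbol must appear in both missing sets; intersection = [2].
Therefore the hidden value is 2.

Missing value = 2.


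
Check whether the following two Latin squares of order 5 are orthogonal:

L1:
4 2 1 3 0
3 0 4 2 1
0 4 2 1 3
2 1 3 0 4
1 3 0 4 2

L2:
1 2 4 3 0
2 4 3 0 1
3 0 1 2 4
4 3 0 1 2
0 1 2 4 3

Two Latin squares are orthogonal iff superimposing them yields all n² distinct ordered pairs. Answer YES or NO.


Form the n² = 25 superimposed pairs (L1[i][j], L2[i][j]), row by row (rows and columns indexed from 0):
row 0: (4,1) (2,2) (1,4) (3,3) (0,0)
row 1: (3,2) (0,4) (4,3) (2,0) (1,1)
row 2: (0,3) (4,0) (2,1) (1,2) (3,4)
row 3: (2,4) (1,3) (3,0) (0,1) (4,2)
row 4: (1,0) (3,1) (0,2) (4,4) (2,3)
Orthogonality requires all 25 pairs distinct.
Check by first coordinate: for each symbol s of L1, list the L2 entries in the n cells where L1 = s; they must all differ.
  L1 = 0: L2 entries (in reading order) 0, 4, 3, 1, 2 — all 5 distinct ✓
  L1 = 1: L2 entries (in reading order) 4, 1, 2, 3, 0 — all 5 distinct ✓
  L1 = 2: L2 entries (in reading order) 2, 0, 1, 4, 3 — all 5 distinct ✓
  L1 = 3: L2 entries (in reading order) 3, 2, 4, 0, 1 — all 5 distinct ✓
  L1 = 4: L2 entries (in reading order) 1, 3, 0, 2, 4 — all 5 distinct ✓
Every symbol of L1 meets every symbol of L2 exactly once, so all 25 pairs are distinct (25 of 25).
Conclusion: YES.

YES


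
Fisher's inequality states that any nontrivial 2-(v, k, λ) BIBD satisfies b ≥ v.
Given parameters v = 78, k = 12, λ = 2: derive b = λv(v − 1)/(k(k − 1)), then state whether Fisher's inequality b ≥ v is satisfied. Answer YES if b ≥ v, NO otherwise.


b = λv(v − 1)/(k(k − 1)) = 2·78·77/(12·11) = 12012/132 = 91.
Compare with v = 78: b ≥ v, so Fisher's inequality holds.

YES


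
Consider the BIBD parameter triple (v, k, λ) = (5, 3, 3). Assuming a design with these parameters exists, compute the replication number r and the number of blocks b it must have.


Any 2-(v, k, λ) BIBD satisfies two necessary conditions:
  (i)  Each point sits in r blocks, and counting incidences through any fixed point gives r(k − 1) = λ(v − 1), so r = λ(v − 1)/(k − 1).
  (ii) Total incidences bk = vr, so b = vr/k.
Step 1: r = λ(v − 1)/(k − 1) = 3·(5 − 1)/(3 − 1) = 3·4/2 = 12/2 = 6.
Step 2: b = vr/k = 5·6/3 = 30/3 = 10.
Check integrality: r = 6 ∈ Z ✓, b = 10 ∈ Z ✓.
(These identities are necessary conditions: they determine r and b for any design with these parameters, but do not by themselves prove that one exists.)

r = 6, b = 10.


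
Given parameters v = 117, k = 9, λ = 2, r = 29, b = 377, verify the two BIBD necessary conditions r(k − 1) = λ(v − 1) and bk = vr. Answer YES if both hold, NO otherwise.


Condition (i): r(k − 1) = 29·8 = 232; λ(v − 1) = 2·116 = 232. Match? YES.
Condition (ii): bk = 377·9 = 3393; vr = 117·29 = 3393. Match? YES.
Both conditions hold? YES.

YES


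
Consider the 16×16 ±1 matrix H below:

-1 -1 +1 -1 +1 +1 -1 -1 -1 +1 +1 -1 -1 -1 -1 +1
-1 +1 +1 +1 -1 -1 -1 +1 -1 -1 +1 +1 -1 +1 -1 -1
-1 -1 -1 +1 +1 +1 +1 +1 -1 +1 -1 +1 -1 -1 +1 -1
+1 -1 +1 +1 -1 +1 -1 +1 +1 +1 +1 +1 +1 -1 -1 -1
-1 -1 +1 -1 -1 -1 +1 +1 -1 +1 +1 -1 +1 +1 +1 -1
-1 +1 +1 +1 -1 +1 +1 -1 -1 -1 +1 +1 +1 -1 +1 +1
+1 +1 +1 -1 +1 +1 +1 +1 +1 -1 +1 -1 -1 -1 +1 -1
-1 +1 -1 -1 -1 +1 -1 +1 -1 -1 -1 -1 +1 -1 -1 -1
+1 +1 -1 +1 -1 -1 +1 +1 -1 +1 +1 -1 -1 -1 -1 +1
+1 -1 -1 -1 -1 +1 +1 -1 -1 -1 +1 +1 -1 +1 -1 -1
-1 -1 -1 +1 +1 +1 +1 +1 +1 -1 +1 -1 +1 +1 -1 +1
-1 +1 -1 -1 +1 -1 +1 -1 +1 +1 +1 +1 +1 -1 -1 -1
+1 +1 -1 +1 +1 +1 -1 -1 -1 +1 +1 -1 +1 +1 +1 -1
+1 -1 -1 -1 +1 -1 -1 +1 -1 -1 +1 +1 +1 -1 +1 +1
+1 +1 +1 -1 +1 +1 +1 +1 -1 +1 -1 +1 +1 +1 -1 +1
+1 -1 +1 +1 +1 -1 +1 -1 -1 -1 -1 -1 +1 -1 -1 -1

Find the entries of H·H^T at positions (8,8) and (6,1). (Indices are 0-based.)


Row 1 of H: [-1, 1, 1, 1, -1, -1, -1, 1, -1, -1, 1, 1, -1, 1, -1, -1].
Row 6 of H: [1, 1, 1, -1, 1, 1, 1, 1, 1, -1, 1, -1, -1, -1, 1, -1].
Row 8 of H: [1, 1, -1, 1, -1, -1, 1, 1, -1, 1, 1, -1, -1, -1, -1, 1].
(H·H^T)[8][8] = Σ_j H[8][j]·H[8][j] = (1)² + (1)² + (-1)² + (1)² + (-1)² + (-1)² + (1)² + (1)² + (-1)² + (1)² + (1)² + (-1)² + (-1)² + (-1)² + (-1)² + (1)² = 1 + 1 + 1 + 1 + 1 + 1 + 1 + 1 + 1 + 1 + 1 + 1 + 1 + 1 + 1 + 1 = 16.
(H·H^T)[6][1] = Σ_j H[6][j]·H[1][j] = (1)·(-1) + (1)·(1) + (1)·(1) + (-1)·(1) + (1)·(-1) + (1)·(-1) + (1)·(-1) + (1)·(1) + (1)·(-1) + (-1)·(-1) + (1)·(1) + (-1)·(1) + (-1)·(-1) + (-1)·(1) + (1)·(-1) + (-1)·(-1) = -1 + 1 + 1 + -1 + -1 + -1 + -1 + 1 + -1 + 1 + 1 + -1 + 1 + -1 + -1 + 1 = -2.
Rows 6 and 1 are not orthogonal (dot product = -2 ≠ 0), so H is not a Hadamard matrix.

(8,8) entry = 16; (6,1) entry = -2.


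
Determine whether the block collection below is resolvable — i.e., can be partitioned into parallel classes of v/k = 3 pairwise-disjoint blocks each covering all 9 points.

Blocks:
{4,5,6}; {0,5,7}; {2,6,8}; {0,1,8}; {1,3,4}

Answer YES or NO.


v = 9, block size k = 3, number of blocks = 5.
For resolvability, blocks must partition into parallel classes of size v/k = 3.
Total blocks must therefore be a multiple of 3: 5 = 3·1 + 2 ⇒ not divisible ✗.
Resolvable? NO.

NO


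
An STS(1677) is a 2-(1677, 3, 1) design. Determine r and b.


An STS(v) is a 2-(v, 3, 1) BIBD: block size k = 3, λ = 1.
Replication: r(k − 1) = λ(v − 1) ⇒ r·2 = 1677 − 1 = 1676 ⇒ r = 838.
Block count: bk = vr ⇒ b·3 = 1677·838 = 1405326 ⇒ b = 468442.
(Check via b = v(v − 1)/6 = 1677·1676/6 = 2810652/6 = 468442.)

r = 838, b = 468442.


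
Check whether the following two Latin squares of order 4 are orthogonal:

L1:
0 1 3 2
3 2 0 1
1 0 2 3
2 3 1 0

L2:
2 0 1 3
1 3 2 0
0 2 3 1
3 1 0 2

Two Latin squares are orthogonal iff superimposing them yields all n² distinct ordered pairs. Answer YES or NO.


Form the n² = 16 superimposed pairs (L1[i][j], L2[i][j]), row by row (rows and columns indexed from 0):
row 0: (0,2) (1,0) (3,1) (2,3)
row 1: (3,1) (2,3) (0,2) (1,0)
row 2: (1,0) (0,2) (2,3) (3,1)
row 3: (2,3) (3,1) (1,0) (0,2)
Orthogonality requires all 16 pairs distinct.
But the pair (3,1) repeats: cell (0,2) has L1 = 3, L2 = 1, and cell (1,0) has L1 = 3, L2 = 1.
A repeated pair means some other pair never occurs (only 4 distinct pairs out of 16), so the squares are not orthogonal.
Conclusion: NO.

NO


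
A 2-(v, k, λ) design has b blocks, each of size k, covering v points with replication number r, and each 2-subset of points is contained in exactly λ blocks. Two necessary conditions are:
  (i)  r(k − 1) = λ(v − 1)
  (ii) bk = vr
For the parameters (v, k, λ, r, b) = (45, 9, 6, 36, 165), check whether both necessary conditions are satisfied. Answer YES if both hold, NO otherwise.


Condition (i): r(k − 1) = 36·8 = 288; λ(v − 1) = 6·44 = 264. Match? NO.
Condition (ii): bk = 165·9 = 1485; vr = 45·36 = 1620. Match? NO.
Both conditions hold? NO.

NO


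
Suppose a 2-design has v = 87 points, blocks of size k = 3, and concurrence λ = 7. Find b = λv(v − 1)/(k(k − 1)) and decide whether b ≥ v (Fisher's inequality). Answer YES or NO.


r = λ(v − 1)/(k − 1) = 7·86/2 = 301.
b = vr/k = 87·301/3 = 8729.
Fisher's inequality: b ≥ v ⇔ 8729 ≥ 87? YES.

YES


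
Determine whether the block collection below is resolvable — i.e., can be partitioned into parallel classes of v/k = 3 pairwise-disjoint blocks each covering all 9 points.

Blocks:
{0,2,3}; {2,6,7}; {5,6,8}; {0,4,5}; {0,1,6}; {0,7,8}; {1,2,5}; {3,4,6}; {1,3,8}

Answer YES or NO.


v = 9, block size k = 3, number of blocks = 9.
For resolvability, blocks must partition into parallel classes of size v/k = 3.
Total blocks must therefore be a multiple of 3: 9 = 3·3 + 0 ⇒ divisible ✓.
Consider block {0,2,3}. The only other block(s) in the collection disjoint from it are {5,6,8} — just 1 block(s). Any parallel class containing {0,2,3} would need 2 other blocks each disjoint from it, so no parallel class of size 3 can contain {0,2,3}.
Since every block must belong to some parallel class in a resolution, the collection cannot be partitioned into parallel classes.
Resolvable? NO.

NO


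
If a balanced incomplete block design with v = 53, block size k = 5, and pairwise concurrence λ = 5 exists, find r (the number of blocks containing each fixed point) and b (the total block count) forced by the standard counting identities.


Any 2-(v, k, λ) BIBD satisfies two necessary conditions:
  (i)  Each point sits in r blocks, and counting incidences through any fixed point gives r(k − 1) = λ(v − 1), so r = λ(v − 1)/(k − 1).
  (ii) Total incidences bk = vr, so b = vr/k.
Step 1: r = λ(v − 1)/(k − 1) = 5·(53 − 1)/(5 − 1) = 5·52/4 = 260/4 = 65.
Step 2: b = vr/k = 53·65/5 = 3445/5 = 689.
Check integrality: r = 65 ∈ Z ✓, b = 689 ∈ Z ✓.
(These identities are necessary conditions: they determine r and b for any design with these parameters, but do not by themselves prove that one exists.)

r = 65, b = 689.


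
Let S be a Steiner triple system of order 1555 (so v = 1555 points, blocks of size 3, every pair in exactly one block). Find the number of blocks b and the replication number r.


An STS(v) is a 2-(v, 3, 1) BIBD: block size k = 3, λ = 1.
Replication: r(k − 1) = λ(v − 1) ⇒ r·2 = 1555 − 1 = 1554 ⇒ r = 777.
Block count: bk = vr ⇒ b·3 = 1555·777 = 1208235 ⇒ b = 402745.

r = 777, b = 402745.


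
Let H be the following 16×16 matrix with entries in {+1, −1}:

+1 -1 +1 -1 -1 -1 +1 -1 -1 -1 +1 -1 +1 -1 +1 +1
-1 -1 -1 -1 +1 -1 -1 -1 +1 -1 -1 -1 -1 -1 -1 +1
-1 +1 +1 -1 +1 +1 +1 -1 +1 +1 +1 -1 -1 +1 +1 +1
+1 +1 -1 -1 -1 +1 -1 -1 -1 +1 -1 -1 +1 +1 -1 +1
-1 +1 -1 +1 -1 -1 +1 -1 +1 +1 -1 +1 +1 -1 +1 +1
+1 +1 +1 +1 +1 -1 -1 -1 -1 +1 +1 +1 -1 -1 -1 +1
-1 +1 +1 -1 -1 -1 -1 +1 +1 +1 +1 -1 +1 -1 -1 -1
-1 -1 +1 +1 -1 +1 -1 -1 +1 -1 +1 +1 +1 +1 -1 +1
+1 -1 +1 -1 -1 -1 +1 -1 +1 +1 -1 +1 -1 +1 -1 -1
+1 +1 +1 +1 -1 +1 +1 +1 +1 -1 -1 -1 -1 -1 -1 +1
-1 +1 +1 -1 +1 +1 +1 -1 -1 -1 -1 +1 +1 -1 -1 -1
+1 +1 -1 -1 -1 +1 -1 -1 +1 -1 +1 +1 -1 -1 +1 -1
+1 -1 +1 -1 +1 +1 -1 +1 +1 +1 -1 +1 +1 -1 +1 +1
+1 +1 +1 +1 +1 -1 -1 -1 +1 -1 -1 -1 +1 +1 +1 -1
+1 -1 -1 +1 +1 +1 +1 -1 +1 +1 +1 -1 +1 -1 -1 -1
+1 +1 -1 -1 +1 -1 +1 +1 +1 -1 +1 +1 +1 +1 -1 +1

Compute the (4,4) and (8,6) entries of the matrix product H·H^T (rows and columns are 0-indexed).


Row 4 of H: [-1, 1, -1, 1, -1, -1, 1, -1, 1, 1, -1, 1, 1, -1, 1, 1].
Row 6 of H: [-1, 1, 1, -1, -1, -1, -1, 1, 1, 1, 1, -1, 1, -1, -1, -1].
Row 8 of H: [1, -1, 1, -1, -1, -1, 1, -1, 1, 1, -1, 1, -1, 1, -1, -1].
(H·H^T)[4][4] = Σ_j H[4][j]·H[4][j] = (-1)² + (1)² + (-1)² + (1)² + (-1)² + (-1)² + (1)² + (-1)² + (1)² + (1)² + (-1)² + (1)² + (1)² + (-1)² + (1)² + (1)² = 1 + 1 + 1 + 1 + 1 + 1 + 1 + 1 + 1 + 1 + 1 + 1 + 1 + 1 + 1 + 1 = 16.
(H·H^T)[8][6] = Σ_j H[8][j]·H[6][j] = (1)·(-1) + (-1)·(1) + (1)·(1) + (-1)·(-1) + (-1)·(-1) + (-1)·(-1) + (1)·(-1) + (-1)·(1) + (1)·(1) + (1)·(1) + (-1)·(1) + (1)·(-1) + (-1)·(1) + (1)·(-1) + (-1)·(-1) + (-1)·(-1) = -1 + -1 + 1 + 1 + 1 + 1 + -1 + -1 + 1 + 1 + -1 + -1 + -1 + -1 + 1 + 1 = 0.
So rows 8 and 6 are orthogonal; the diagonal entry equals n = 16.

(4,4) entry = 16; (8,6) entry = 0.


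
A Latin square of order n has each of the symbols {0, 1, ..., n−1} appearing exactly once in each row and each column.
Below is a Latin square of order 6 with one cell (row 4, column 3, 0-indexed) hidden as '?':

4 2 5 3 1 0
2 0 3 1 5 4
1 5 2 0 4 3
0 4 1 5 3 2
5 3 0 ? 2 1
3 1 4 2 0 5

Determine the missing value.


Row 4 contains symbols [0, 1, 2, 3, 5] — missing [4].
Column 3 contains symbols [0, 1, 2, 3, 5] — missing [4].
The missing symbol must appear in both missing sets; intersection = [4].
Therefore the hidden value is 4.

Missing value = 4.


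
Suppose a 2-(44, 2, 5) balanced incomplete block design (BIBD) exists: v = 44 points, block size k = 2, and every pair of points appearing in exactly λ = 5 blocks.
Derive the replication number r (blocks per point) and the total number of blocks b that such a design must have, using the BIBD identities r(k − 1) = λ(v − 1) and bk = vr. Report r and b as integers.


Any 2-(v, k, λ) BIBD satisfies two necessary conditions:
  (i)  Each point sits in r blocks, and counting incidences through any fixed point gives r(k − 1) = λ(v − 1), so r = λ(v − 1)/(k − 1).
  (ii) Total incidences bk = vr, so b = vr/k.
Step 1: r = λ(v − 1)/(k − 1) = 5·(44 − 1)/(2 − 1) = 5·43/1 = 215/1 = 215.
Step 2: b = vr/k = 44·215/2 = 9460/2 = 4730.
Check integrality: r = 215 ∈ Z ✓, b = 4730 ∈ Z ✓.
(These identities are necessary conditions: they determine r and b for any design with these parameters, but do not by themselves prove that one exists.)

r = 215, b = 4730.


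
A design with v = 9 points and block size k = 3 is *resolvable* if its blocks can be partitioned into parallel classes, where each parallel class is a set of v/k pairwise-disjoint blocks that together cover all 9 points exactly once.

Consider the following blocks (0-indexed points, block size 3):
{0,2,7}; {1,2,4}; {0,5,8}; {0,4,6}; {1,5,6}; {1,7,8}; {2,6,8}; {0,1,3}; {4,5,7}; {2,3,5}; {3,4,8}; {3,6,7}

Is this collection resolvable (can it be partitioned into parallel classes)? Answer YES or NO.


v = 9, block size k = 3, number of blocks = 12.
For resolvability, blocks must partition into parallel classes of size v/k = 3.
Total blocks must therefore be a multiple of 3: 12 = 3·4 + 0 ⇒ divisible ✓.
Greedy packing gives 4 candidate class(es). Each should be a full parallel class (size 3, covers all 9 points).
  Class 1 (3 blocks): {0,2,7}; {1,5,6}; {3,4,8}. Points covered: [0, 1, 2, 3, 4, 5, 6, 7, 8].
  Class 2 (3 blocks): {1,2,4}; {0,5,8}; {3,6,7}. Points covered: [0, 1, 2, 3, 4, 5, 6, 7, 8].
  Class 3 (3 blocks): {0,4,6}; {1,7,8}; {2,3,5}. Points covered: [0, 1, 2, 3, 4, 5, 6, 7, 8].
  Class 4 (3 blocks): {2,6,8}; {0,1,3}; {4,5,7}. Points covered: [0, 1, 2, 3, 4, 5, 6, 7, 8].
All classes full (size 3)? YES. All classes cover every point? YES.
Resolvable? YES.

YES


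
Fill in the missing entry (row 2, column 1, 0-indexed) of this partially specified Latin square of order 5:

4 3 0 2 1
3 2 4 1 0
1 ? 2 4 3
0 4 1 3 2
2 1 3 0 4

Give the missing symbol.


Row 2 contains symbols [1, 2, 3, 4] — missing [0].
Column 1 contains symbols [1, 2, 3, 4] — missing [0].
The missing symbol must appear in both missing sets; intersection = [0].
Therefore the hidden value is 0.

Missing value = 0.


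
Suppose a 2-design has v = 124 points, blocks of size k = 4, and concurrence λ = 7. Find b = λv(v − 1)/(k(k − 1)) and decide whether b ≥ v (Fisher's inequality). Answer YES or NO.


b = λv(v − 1)/(k(k − 1)) = 7·124·123/(4·3) = 106764/12 = 8897.
Compare with v = 124: b ≥ v, so Fisher's inequality holds.

YES


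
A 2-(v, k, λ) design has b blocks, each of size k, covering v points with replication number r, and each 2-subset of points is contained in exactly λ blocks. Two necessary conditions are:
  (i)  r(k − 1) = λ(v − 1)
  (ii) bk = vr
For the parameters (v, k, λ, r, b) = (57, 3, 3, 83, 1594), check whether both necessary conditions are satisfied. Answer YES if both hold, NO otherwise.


Condition (i): r(k − 1) = 83·2 = 166; λ(v − 1) = 3·56 = 168. Match? NO.
Condition (ii): bk = 1594·3 = 4782; vr = 57·83 = 4731. Match? NO.
Both conditions hold? NO.

NO


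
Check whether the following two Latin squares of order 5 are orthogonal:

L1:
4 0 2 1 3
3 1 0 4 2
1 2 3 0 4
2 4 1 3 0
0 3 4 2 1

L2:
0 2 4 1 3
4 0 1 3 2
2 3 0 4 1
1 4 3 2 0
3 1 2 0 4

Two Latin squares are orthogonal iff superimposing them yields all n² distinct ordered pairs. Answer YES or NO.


Form the n² = 25 superimposed pairs (L1[i][j], L2[i][j]), row by row (rows and columns indexed from 0):
row 0: (4,0) (0,2) (2,4) (1,1) (3,3)
row 1: (3,4) (1,0) (0,1) (4,3) (2,2)
row 2: (1,2) (2,3) (3,0) (0,4) (4,1)
row 3: (2,1) (4,4) (1,3) (3,2) (0,0)
row 4: (0,3) (3,1) (4,2) (2,0) (1,4)
Orthogonality requires all 25 pairs distinct.
Check by first coordinate: for each symbol s of L1, list the L2 entries in the n cells where L1 = s; they must all differ.
  L1 = 0: L2 entries (in reading order) 2, 1, 4, 0, 3 — all 5 distinct ✓
  L1 = 1: L2 entries (in reading order) 1, 0, 2, 3, 4 — all 5 distinct ✓
  L1 = 2: L2 entries (in reading order) 4, 2, 3, 1, 0 — all 5 distinct ✓
  L1 = 3: L2 entries (in reading order) 3, 4, 0, 2, 1 — all 5 distinct ✓
  L1 = 4: L2 entries (in reading order) 0, 3, 1, 4, 2 — all 5 distinct ✓
Every symbol of L1 meets every symbol of L2 exactly once, so all 25 pairs are distinct (25 of 25).
Conclusion: YES.

YES


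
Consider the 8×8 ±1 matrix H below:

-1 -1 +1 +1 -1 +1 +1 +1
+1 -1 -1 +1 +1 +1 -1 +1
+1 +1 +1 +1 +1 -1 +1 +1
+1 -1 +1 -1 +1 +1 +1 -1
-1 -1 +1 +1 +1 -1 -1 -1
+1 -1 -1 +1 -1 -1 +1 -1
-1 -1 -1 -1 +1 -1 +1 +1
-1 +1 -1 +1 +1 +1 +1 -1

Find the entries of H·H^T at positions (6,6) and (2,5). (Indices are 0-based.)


Row 2 of H: [1, 1, 1, 1, 1, -1, 1, 1].
Row 5 of H: [1, -1, -1, 1, -1, -1, 1, -1].
Row 6 of H: [-1, -1, -1, -1, 1, -1, 1, 1].
(H·H^T)[6][6] = Σ_j H[6][j]·H[6][j] = (-1)² + (-1)² + (-1)² + (-1)² + (1)² + (-1)² + (1)² + (1)² = 1 + 1 + 1 + 1 + 1 + 1 + 1 + 1 = 8.
(H·H^T)[2][5] = Σ_j H[2][j]·H[5][j] = (1)·(1) + (1)·(-1) + (1)·(-1) + (1)·(1) + (1)·(-1) + (-1)·(-1) + (1)·(1) + (1)·(-1) = 1 + -1 + -1 + 1 + -1 + 1 + 1 + -1 = 0.
So rows 2 and 5 are orthogonal; the diagonal entry equals n = 8.

(6,6) entry = 8; (2,5) entry = 0.


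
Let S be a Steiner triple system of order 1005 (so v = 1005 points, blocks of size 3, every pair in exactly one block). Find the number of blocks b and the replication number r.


An STS(v) is a 2-(v, 3, 1) BIBD: block size k = 3, λ = 1.
Replication: r(k − 1) = λ(v − 1) ⇒ r·2 = 1005 − 1 = 1004 ⇒ r = 502.
Block count: b = v(v − 1)/6 = 1005·1004/6 = 1009020/6 = 168170.
(Check via bk = vr: 168170·3 = 504510 = 1005·502 = 504510 ✓.)

r = 502, b = 168170.


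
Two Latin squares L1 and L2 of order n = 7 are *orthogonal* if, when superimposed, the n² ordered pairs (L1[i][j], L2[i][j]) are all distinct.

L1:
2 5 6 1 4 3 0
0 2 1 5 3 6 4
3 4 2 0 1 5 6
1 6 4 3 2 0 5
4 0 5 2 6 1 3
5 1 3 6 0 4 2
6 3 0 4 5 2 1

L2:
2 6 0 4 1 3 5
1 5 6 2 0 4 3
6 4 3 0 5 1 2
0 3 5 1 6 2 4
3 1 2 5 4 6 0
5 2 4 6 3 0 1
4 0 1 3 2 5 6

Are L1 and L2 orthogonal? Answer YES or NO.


Form the n² = 49 superimposed pairs (L1[i][j], L2[i][j]), row by row (rows and columns indexed from 0):
row 0: (2,2) (5,6) (6,0) (1,4) (4,1) (3,3) (0,5)
row 1: (0,1) (2,5) (1,6) (5,2) (3,0) (6,4) (4,3)
row 2: (3,6) (4,4) (2,3) (0,0) (1,5) (5,1) (6,2)
row 3: (1,0) (6,3) (4,5) (3,1) (2,6) (0,2) (5,4)
row 4: (4,3) (0,1) (5,2) (2,5) (6,4) (1,6) (3,0)
row 5: (5,5) (1,2) (3,4) (6,6) (0,3) (4,0) (2,1)
row 6: (6,4) (3,0) (0,1) (4,3) (5,2) (2,5) (1,6)
Orthogonality requires all 49 pairs distinct.
But the pair (4,3) repeats: cell (1,6) has L1 = 4, L2 = 3, and cell (4,0) has L1 = 4, L2 = 3.
A repeated pair means some other pair never occurs (only 35 distinct pairs out of 49), so the squares are not orthogonal.
Conclusion: NO.

NO


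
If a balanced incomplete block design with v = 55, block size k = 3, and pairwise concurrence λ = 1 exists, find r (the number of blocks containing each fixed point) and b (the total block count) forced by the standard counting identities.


Any 2-(v, k, λ) BIBD satisfies two necessary conditions:
  (i)  Each point sits in r blocks, and counting incidences through any fixed point gives r(k − 1) = λ(v − 1), so r = λ(v − 1)/(k − 1).
  (ii) Total incidences bk = vr, so b = vr/k.
Step 1: r = λ(v − 1)/(k − 1) = 1·(55 − 1)/(3 − 1) = 1·54/2 = 54/2 = 27.
Step 2: b = vr/k = 55·27/3 = 1485/3 = 495.
Check integrality: r = 27 ∈ Z ✓, b = 495 ∈ Z ✓.
(These identities are necessary conditions: they determine r and b for any design with these parameters, but do not by themselves prove that one exists.)

r = 27, b = 495.


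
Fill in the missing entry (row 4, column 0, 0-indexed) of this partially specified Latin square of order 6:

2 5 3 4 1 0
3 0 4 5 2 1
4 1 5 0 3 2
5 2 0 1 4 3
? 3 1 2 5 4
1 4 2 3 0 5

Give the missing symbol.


Row 4 contains symbols [1, 2, 3, 4, 5] — missing [0].
Column 0 contains symbols [1, 2, 3, 4, 5] — missing [0].
The missing symbol must appear in both missing sets; intersection = [0].
Therefore the hidden value is 0.

Missing value = 0.
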